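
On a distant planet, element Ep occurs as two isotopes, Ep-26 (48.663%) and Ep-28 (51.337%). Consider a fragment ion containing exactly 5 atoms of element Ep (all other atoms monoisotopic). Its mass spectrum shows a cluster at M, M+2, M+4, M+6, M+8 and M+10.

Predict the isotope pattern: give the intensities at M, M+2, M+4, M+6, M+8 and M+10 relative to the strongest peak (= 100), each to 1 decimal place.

The 5 Ep atoms are independent, so intensities follow the terms of (0.48663 + 0.51337)^5.
P(M) = 0.48663^5 = 0.027289
P(M+2) = 5 × 0.48663^4 × 0.51337^1 = 0.143945
P(M+4) = 10 × 0.48663^3 × 0.51337^2 = 0.303709
P(M+6) = 10 × 0.48663^2 × 0.51337^3 = 0.320398
P(M+8) = 5 × 0.48663^1 × 0.51337^4 = 0.169002
P(M+10) = 0.51337^5 = 0.035658
The M+6 peak is largest (0.320398); scaling to 100 gives 8.5 : 44.9 : 94.8 : 100.0 : 52.7 : 11.1.

8.5 : 44.9 : 94.8 : 100.0 : 52.7 : 11.1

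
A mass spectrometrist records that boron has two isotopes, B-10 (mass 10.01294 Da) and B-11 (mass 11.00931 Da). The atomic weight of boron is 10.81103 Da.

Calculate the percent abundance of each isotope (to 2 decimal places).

Writing the weighted mean with unknown fraction x of B-10:
10.01294·x + 11.00931·(1 − x) = 10.81103
(10.01294 − 11.00931)·x = 10.81103 − 11.00931
x = -0.19828 / -0.99637 = 0.19900 → 19.90% B-10, 80.10% B-11.

B-10: 19.90%, B-11: 80.10%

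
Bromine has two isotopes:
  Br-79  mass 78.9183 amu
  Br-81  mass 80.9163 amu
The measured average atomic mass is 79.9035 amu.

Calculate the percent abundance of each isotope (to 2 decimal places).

Br-79: 50.69%, Br-81: 49.31%

Writing the weighted mean with unknown fraction x of Br-79:
78.9183·x + 80.9163·(1 − x) = 79.9035
(78.9183 − 80.9163)·x = 79.9035 − 80.9163
x = -1.0128 / -1.9980 = 0.50691 → 50.69% Br-79, 49.31% Br-81.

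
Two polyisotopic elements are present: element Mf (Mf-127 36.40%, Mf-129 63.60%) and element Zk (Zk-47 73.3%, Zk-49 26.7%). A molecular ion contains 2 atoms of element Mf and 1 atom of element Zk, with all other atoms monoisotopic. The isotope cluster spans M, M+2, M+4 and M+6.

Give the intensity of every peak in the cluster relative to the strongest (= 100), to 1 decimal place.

23.1 : 89.2 : 100.0 : 25.7

Element Mf pattern (n=2): 0.132496 : 0.463008 : 0.404496
Element Zk pattern (n=1): 0.7330 : 0.2670
Convolve the two distributions (both contribute in 2-u steps):
  M: 0.132496×0.7330 = 0.097120
  M+2: 0.132496×0.2670 + 0.463008×0.7330 = 0.374761
  M+4: 0.463008×0.2670 + 0.404496×0.7330 = 0.420119
  M+6: 0.404496×0.2670 = 0.108000
Scale to base peak (0.420119) = 100: 23.1 : 89.2 : 100.0 : 25.7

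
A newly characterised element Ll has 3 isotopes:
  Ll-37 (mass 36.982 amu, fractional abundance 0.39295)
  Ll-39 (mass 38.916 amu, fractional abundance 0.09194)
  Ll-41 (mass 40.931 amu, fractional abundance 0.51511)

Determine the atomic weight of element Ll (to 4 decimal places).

Ar = Σ fᵢ·mᵢ = 0.39295 × 36.982 + 0.09194 × 38.916 + 0.51511 × 40.931
= 14.53208 + 3.57794 + 21.08397 = 39.19399 amu

39.1940 amu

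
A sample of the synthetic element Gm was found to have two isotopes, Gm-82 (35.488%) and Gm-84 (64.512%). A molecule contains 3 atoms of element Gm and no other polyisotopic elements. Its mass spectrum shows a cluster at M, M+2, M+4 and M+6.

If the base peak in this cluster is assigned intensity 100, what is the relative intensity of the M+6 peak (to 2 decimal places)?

60.60

Binomial terms of (0.35488 + 0.64512)^3: M 0.0447, M+2 0.2437, M+4 0.4431, M+6 0.2685 → M+4 is the base peak.
P(M+4) = C(3,2) × 0.35488^1 × 0.64512^2 = 3 × 0.35488 × 0.41617981 = 0.443082 (base)
P(M+6) = C(3,3) × 0.35488^0 × 0.64512^3 = 1 × 1.0000 × 0.26848592 = 0.268486
Relative intensity = 0.268486 / 0.443082 × 100 = 60.60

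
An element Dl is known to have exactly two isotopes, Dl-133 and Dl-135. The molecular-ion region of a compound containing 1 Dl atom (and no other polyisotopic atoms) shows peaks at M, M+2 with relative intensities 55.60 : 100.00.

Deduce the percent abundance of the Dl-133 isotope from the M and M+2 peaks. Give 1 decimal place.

Write p for the Dl-133 fraction. I(M+2)/I(M) = [C(1,1)·p^0·(1−p)] / p^1 = 1·(1−p)/p = 100.00/55.60 = 1.7986
(1−p)/p = 1.7986/1 = 1.7986  ⇒  p = 1/(1 + 1.7986) = 0.3573
Dl-133: 35.7%, Dl-135: 64.3%.

35.7%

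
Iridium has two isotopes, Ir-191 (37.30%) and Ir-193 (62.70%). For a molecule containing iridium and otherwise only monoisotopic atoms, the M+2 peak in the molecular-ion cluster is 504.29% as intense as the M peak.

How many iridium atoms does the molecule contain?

The M+2/M ratio from n Ir atoms is n · q/p = n · 0.6270/0.3730.
n = 5.0429 × 0.3730/0.6270 = 3.00 ≈ 3

3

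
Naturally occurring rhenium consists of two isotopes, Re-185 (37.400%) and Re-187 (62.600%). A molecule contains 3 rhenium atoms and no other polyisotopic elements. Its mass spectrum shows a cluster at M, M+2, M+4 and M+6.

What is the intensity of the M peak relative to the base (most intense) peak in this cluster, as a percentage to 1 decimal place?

11.9%

Term probabilities: M 0.0523, M+2 0.2627, M+4 0.4397, M+6 0.2453. Base peak = M+4.
P(M+4) = C(3,2) × 0.37400^1 × 0.62600^2 = 3 × 0.3740 × 0.391876 = 0.439685 (base)
P(M) = C(3,0) × 0.37400^3 × 0.62600^0 = 1 × 0.05231362 × 1.0000 = 0.052314
Relative intensity = 0.052314 / 0.439685 × 100 = 11.9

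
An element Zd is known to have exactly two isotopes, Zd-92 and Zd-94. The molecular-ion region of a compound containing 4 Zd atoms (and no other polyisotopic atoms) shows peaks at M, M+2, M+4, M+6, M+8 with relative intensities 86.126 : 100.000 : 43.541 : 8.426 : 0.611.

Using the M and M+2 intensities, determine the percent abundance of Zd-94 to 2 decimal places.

Let p = fractional abundance of Zd-92. I(M+2)/I(M) = [C(4,1)·p^3·(1−p)] / p^4 = 4·(1−p)/p = 100.000/86.126 = 1.1611
(1−p)/p = 1.1611/4 = 0.2903  ⇒  p = 1/(1 + 0.2903) = 0.7750
Zd-92: 77.50%, Zd-94: 22.50%.

22.50%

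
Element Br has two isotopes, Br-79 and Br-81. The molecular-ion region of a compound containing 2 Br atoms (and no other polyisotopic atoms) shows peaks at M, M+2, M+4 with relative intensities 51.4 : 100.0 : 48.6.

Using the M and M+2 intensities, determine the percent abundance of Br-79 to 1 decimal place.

50.7%

If p is the fraction of Br that is Br-79, then I(M+2)/I(M) = [C(2,1)·p^1·(1−p)] / p^2 = 2·(1−p)/p = 100.0/51.4 = 1.9455
(1−p)/p = 1.9455/2 = 0.9728  ⇒  p = 1/(1 + 0.9728) = 0.5069
Br-79: 50.7%, Br-81: 49.3%.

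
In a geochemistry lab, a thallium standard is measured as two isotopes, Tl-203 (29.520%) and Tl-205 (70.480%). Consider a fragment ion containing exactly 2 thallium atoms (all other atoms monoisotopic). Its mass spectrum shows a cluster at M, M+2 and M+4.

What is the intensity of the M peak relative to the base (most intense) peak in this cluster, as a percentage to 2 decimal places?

17.54%

Term probabilities: M 0.0871, M+2 0.4161, M+4 0.4967. Base peak = M+4.
P(M+4) = C(2,2) × 0.29520^0 × 0.70480^2 = 1 × 1.0000 × 0.49674304 = 0.496743 (base)
P(M) = C(2,0) × 0.29520^2 × 0.70480^0 = 1 × 0.08714304 × 1.0000 = 0.087143
Relative intensity = 0.087143 / 0.496743 × 100 = 17.54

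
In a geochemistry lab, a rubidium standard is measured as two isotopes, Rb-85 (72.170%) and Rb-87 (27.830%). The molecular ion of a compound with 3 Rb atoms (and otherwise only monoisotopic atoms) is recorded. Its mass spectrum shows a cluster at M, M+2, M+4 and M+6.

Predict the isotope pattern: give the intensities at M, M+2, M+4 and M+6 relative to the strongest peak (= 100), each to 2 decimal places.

86.44 : 100.00 : 38.56 : 4.96

Each Rb atom is independently Rb-85 (p = 0.72170) or Rb-87 (q = 0.27830); the cluster is the binomial expansion (p + q)^3.
P(M) = 0.72170^3 = 0.375898
P(M+2) = 3 × 0.72170^2 × 0.27830^1 = 0.434858
P(M+4) = 3 × 0.72170^1 × 0.27830^2 = 0.167689
P(M+6) = 0.27830^3 = 0.021555
The M+2 peak is largest (0.434858); scaling to 100 gives 86.44 : 100.00 : 38.56 : 4.96.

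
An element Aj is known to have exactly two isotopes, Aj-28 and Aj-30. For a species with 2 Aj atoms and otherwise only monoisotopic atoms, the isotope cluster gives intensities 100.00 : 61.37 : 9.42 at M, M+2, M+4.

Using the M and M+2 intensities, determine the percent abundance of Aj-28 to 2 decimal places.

If p is the fraction of Aj that is Aj-28, then I(M+2)/I(M) = [C(2,1)·p^1·(1−p)] / p^2 = 2·(1−p)/p = 61.37/100.00 = 0.6137
(1−p)/p = 0.6137/2 = 0.3069  ⇒  p = 1/(1 + 0.3069) = 0.7652
Aj-28: 76.52%, Aj-30: 23.48%.

76.52%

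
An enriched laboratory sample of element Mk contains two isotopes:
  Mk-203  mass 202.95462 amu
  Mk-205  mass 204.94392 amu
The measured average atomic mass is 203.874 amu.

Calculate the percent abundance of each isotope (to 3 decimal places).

Mk-203: 53.784%, Mk-205: 46.216%

Writing the weighted mean with unknown fraction x of Mk-203:
202.95462·x + 204.94392·(1 − x) = 203.874
(202.95462 − 204.94392)·x = 203.874 − 204.94392
x = -1.06992 / -1.98930 = 0.53784 → 53.784% Mk-203, 46.216% Mk-205.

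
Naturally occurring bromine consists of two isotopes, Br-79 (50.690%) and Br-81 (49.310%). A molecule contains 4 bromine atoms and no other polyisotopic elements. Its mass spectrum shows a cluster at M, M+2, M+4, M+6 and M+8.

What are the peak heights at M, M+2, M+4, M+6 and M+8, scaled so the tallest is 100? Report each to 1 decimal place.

17.6 : 68.5 : 100.0 : 64.9 : 15.8

Each Br atom is independently Br-79 (p = 0.50690) or Br-81 (q = 0.49310); the cluster is the binomial expansion (p + q)^4.
P(M) = 0.50690^4 = 0.066022
P(M+2) = 4 × 0.50690^3 × 0.49310^1 = 0.256899
P(M+4) = 6 × 0.50690^2 × 0.49310^2 = 0.374857
P(M+6) = 4 × 0.50690^1 × 0.49310^3 = 0.243101
P(M+8) = 0.49310^4 = 0.059121
The M+4 peak is largest (0.374857); scaling to 100 gives 17.6 : 68.5 : 100.0 : 64.9 : 15.8.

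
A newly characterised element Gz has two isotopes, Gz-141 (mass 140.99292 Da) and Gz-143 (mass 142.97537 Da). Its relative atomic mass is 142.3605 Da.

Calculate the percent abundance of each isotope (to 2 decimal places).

With x = fraction of Gz-141 (so Gz-143 is 1 − x):
140.99292·x + 142.97537·(1 − x) = 142.3605
(140.99292 − 142.97537)·x = 142.3605 − 142.97537
x = -0.61487 / -1.98245 = 0.31016 → 31.02% Gz-141, 68.98% Gz-143.

Gz-141: 31.02%, Gz-143: 68.98%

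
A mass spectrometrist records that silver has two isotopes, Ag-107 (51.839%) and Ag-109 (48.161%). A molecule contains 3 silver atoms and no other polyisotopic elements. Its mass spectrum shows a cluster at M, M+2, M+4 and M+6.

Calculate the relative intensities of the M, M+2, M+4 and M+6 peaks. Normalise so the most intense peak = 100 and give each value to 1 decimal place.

35.9 : 100.0 : 92.9 : 28.8

Each Ag atom is independently Ag-107 (p = 0.51839) or Ag-109 (q = 0.48161); the cluster is the binomial expansion (p + q)^3.
P(M) = 0.51839^3 = 0.139306
P(M+2) = 3 × 0.51839^2 × 0.48161^1 = 0.388267
P(M+4) = 3 × 0.51839^1 × 0.48161^2 = 0.360719
P(M+6) = 0.48161^3 = 0.111709
The M+2 peak is largest (0.388267); scaling to 100 gives 35.9 : 100.0 : 92.9 : 28.8.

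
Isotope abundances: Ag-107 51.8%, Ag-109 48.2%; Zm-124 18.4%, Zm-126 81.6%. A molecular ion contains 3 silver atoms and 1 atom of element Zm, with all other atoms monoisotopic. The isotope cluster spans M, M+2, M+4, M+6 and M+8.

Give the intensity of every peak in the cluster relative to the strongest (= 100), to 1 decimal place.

6.7 : 48.2 : 100.0 : 82.3 : 23.9

Silver pattern (n=3): 0.13899183 : 0.3879965 : 0.3610315 : 0.11198017
Element Zm pattern (n=1): 0.1840 : 0.8160
Convolve the two distributions (both contribute in 2-u steps):
  M: 0.13899183×0.1840 = 0.025574
  M+2: 0.13899183×0.8160 + 0.3879965×0.1840 = 0.184809
  M+4: 0.3879965×0.8160 + 0.3610315×0.1840 = 0.383035
  M+6: 0.3610315×0.8160 + 0.11198017×0.1840 = 0.315206
  M+8: 0.11198017×0.8160 = 0.091376
Scale to base peak (0.383035) = 100: 6.7 : 48.2 : 100.0 : 82.3 : 23.9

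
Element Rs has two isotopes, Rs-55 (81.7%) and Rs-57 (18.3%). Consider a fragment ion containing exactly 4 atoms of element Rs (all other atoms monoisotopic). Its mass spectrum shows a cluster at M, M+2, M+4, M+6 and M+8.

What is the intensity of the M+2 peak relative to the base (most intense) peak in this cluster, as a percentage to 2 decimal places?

Binomial terms of (0.817 + 0.183)^4: M 0.4455, M+2 0.3992, M+4 0.1341, M+6 0.0200, M+8 0.0011 → M is the base peak.
P(M) = C(4,0) × 0.817^4 × 0.183^0 = 1 × 0.44554157 × 1.0000 = 0.445542 (base)
P(M+2) = C(4,1) × 0.817^3 × 0.183^1 = 4 × 0.54533851 × 0.1830 = 0.399188
Relative intensity = 0.399188 / 0.445542 × 100 = 89.60

89.60%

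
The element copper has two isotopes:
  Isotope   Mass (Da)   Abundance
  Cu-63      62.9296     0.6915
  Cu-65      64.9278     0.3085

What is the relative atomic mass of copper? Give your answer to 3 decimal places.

Weight each isotope mass by its fractional abundance: 0.6915 × 62.9296 + 0.3085 × 64.9278
= 43.51582 + 20.03023 = 63.54605 Da

63.546 Da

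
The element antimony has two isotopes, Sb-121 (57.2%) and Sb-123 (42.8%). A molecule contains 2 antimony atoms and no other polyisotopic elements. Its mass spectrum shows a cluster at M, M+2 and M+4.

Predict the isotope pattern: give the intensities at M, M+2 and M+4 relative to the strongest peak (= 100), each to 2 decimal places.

66.82 : 100.00 : 37.41

Expanding (0.572 + 0.428)^2:
P(M) = 0.572^2 = 0.327184
P(M+2) = 2 × 0.572^1 × 0.428^1 = 0.489632
P(M+4) = 0.428^2 = 0.183184
The M+2 peak is largest (0.489632); scaling to 100 gives 66.82 : 100.00 : 37.41.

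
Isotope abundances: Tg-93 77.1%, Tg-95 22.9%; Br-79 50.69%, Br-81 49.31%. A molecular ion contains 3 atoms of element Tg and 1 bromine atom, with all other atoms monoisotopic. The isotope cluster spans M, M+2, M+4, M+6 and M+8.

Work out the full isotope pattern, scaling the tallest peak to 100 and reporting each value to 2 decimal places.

Element Tg pattern (n=3): 0.45831401 : 0.40838097 : 0.12129603 : 0.01200899
Bromine pattern (n=1): 0.5069 : 0.4931
Convolve the two distributions (both contribute in 2-u steps):
  M: 0.45831401×0.5069 = 0.232319
  M+2: 0.45831401×0.4931 + 0.40838097×0.5069 = 0.433003
  M+4: 0.40838097×0.4931 + 0.12129603×0.5069 = 0.262858
  M+6: 0.12129603×0.4931 + 0.01200899×0.5069 = 0.065898
  M+8: 0.01200899×0.4931 = 0.005922
Scale to base peak (0.433003) = 100: 53.65 : 100.00 : 60.71 : 15.22 : 1.37

53.65 : 100.00 : 60.71 : 15.22 : 1.37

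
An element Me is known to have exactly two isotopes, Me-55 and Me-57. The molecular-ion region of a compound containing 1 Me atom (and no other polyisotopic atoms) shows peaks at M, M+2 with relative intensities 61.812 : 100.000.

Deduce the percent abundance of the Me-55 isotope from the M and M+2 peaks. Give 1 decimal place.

38.2%

Write p for the Me-55 fraction. I(M+2)/I(M) = [C(1,1)·p^0·(1−p)] / p^1 = 1·(1−p)/p = 100.000/61.812 = 1.6178
(1−p)/p = 1.6178/1 = 1.6178  ⇒  p = 1/(1 + 1.6178) = 0.3820
Me-55: 38.2%, Me-57: 61.8%.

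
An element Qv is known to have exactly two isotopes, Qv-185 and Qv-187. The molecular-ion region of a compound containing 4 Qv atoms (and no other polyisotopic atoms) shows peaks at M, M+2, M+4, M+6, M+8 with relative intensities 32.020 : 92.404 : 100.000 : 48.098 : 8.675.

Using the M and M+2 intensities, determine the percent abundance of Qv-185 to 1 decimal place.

Write p for the Qv-185 fraction. I(M+2)/I(M) = [C(4,1)·p^3·(1−p)] / p^4 = 4·(1−p)/p = 92.404/32.020 = 2.8858
(1−p)/p = 2.8858/4 = 0.7215  ⇒  p = 1/(1 + 0.7215) = 0.5809
Qv-185: 58.1%, Qv-187: 41.9%.

58.1%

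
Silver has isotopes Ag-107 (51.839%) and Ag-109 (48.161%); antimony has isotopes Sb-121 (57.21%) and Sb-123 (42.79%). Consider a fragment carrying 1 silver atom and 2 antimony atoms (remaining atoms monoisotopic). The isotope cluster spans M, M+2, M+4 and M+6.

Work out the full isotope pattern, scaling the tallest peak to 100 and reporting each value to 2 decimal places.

41.24 : 100.00 : 80.38 : 21.43

Silver pattern (n=1): 0.51839 : 0.48161
Antimony pattern (n=2): 0.32729841 : 0.48960318 : 0.18309841
Convolve the two distributions (both contribute in 2-u steps):
  M: 0.51839×0.32729841 = 0.169668
  M+2: 0.51839×0.48960318 + 0.48161×0.32729841 = 0.411436
  M+4: 0.51839×0.18309841 + 0.48161×0.48960318 = 0.330714
  M+6: 0.48161×0.18309841 = 0.088182
Scale to base peak (0.411436) = 100: 41.24 : 100.00 : 80.38 : 21.43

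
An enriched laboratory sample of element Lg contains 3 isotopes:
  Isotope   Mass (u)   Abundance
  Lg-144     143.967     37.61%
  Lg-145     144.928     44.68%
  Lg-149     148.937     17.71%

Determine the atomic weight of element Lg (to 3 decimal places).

145.277 u

Average mass = Σ (abundance × isotope mass) = 0.3761 × 143.967 + 0.4468 × 144.928 + 0.1771 × 148.937
= 54.1460 + 64.7538 + 26.3767 = 145.2765 u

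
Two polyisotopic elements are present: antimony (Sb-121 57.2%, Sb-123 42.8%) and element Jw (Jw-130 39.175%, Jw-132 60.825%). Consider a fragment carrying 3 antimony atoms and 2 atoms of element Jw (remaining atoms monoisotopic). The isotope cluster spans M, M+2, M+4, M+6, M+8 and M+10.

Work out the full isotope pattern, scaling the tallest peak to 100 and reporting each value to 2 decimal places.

9.04 : 48.37 : 100.00 : 99.87 : 48.37 : 9.13

Antimony pattern (n=3): 0.18714925 : 0.42010426 : 0.31434374 : 0.07840275
Element Jw pattern (n=2): 0.15346806 : 0.47656387 : 0.36996806
Convolve the two distributions (both contribute in 2-u steps):
  M: 0.18714925×0.15346806 = 0.028721
  M+2: 0.18714925×0.47656387 + 0.42010426×0.15346806 = 0.153661
  M+4: 0.18714925×0.36996806 + 0.42010426×0.47656387 + 0.31434374×0.15346806 = 0.317687
  M+6: 0.42010426×0.36996806 + 0.31434374×0.47656387 + 0.07840275×0.15346806 = 0.317262
  M+8: 0.31434374×0.36996806 + 0.07840275×0.47656387 = 0.153661
  M+10: 0.07840275×0.36996806 = 0.029007
Scale to base peak (0.317687) = 100: 9.04 : 48.37 : 100.00 : 99.87 : 48.37 : 9.13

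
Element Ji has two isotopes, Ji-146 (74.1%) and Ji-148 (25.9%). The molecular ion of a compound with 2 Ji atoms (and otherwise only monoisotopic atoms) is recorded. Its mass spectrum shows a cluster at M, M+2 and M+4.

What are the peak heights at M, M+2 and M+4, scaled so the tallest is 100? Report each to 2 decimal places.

Expanding (0.741 + 0.259)^2:
P(M) = 0.741^2 = 0.549081
P(M+2) = 2 × 0.741^1 × 0.259^1 = 0.383838
P(M+4) = 0.259^2 = 0.067081
The M peak is largest (0.549081); scaling to 100 gives 100.00 : 69.91 : 12.22.

100.00 : 69.91 : 12.22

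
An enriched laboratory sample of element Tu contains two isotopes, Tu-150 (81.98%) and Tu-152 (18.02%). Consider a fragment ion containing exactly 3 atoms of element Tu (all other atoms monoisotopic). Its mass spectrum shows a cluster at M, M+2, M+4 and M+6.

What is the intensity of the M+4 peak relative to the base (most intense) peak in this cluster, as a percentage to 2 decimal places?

14.49%

Term probabilities: M 0.5510, M+2 0.3633, M+4 0.0799, M+6 0.0059. Base peak = M.
P(M) = C(3,0) × 0.8198^3 × 0.1802^0 = 1 × 0.55096466 × 1.0000 = 0.550965 (base)
P(M+4) = C(3,2) × 0.8198^1 × 0.1802^2 = 3 × 0.8198 × 0.03247204 = 0.079862
Relative intensity = 0.079862 / 0.550965 × 100 = 14.49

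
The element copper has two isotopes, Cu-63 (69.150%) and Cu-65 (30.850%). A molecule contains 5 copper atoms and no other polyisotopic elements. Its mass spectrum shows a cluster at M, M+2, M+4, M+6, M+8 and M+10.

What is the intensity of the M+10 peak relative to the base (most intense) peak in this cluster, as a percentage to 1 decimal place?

Term probabilities: M 0.1581, M+2 0.3527, M+4 0.3147, M+6 0.1404, M+8 0.0313, M+10 0.0028. Base peak = M+2.
P(M+2) = C(5,1) × 0.69150^4 × 0.30850^1 = 5 × 0.2286487 × 0.3085 = 0.352691 (base)
P(M+10) = C(5,5) × 0.69150^0 × 0.30850^5 = 1 × 1.0000 × 0.00279432 = 0.002794
Relative intensity = 0.002794 / 0.352691 × 100 = 0.8

0.8%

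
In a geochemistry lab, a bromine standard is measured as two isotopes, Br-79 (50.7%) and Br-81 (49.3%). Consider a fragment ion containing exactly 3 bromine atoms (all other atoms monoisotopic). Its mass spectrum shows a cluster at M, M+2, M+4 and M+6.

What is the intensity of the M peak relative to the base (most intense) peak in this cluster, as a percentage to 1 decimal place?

34.3%

Binomial terms of (0.507 + 0.493)^3: M 0.1303, M+2 0.3802, M+4 0.3697, M+6 0.1198 → M+2 is the base peak.
P(M+2) = C(3,1) × 0.507^2 × 0.493^1 = 3 × 0.257049 × 0.4930 = 0.380175 (base)
P(M) = C(3,0) × 0.507^3 × 0.493^0 = 1 × 0.13032384 × 1.0000 = 0.130324
Relative intensity = 0.130324 / 0.380175 × 100 = 34.3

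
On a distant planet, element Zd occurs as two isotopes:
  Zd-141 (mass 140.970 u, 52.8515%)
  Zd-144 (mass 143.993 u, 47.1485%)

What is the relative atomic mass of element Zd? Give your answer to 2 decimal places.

142.40 u

The abundance-weighted mean is 0.528515 × 140.970 + 0.471485 × 143.993
= 74.5048 + 67.8905 = 142.3953 u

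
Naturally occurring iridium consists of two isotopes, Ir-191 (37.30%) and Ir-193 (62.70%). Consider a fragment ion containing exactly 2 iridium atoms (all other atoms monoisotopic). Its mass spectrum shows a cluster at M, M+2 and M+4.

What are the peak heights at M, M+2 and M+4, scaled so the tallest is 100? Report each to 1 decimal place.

Expanding (0.3730 + 0.6270)^2:
P(M) = 0.3730^2 = 0.139129
P(M+2) = 2 × 0.3730^1 × 0.6270^1 = 0.467742
P(M+4) = 0.6270^2 = 0.393129
The M+2 peak is largest (0.467742); scaling to 100 gives 29.7 : 100.0 : 84.0.

29.7 : 100.0 : 84.0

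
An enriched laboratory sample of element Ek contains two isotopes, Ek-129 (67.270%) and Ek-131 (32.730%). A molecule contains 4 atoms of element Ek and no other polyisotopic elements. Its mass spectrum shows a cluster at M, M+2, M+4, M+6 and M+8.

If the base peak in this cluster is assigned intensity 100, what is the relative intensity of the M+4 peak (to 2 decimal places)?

72.98

(0.67270 + 0.32730)^4 gives M 0.2048, M+2 0.3985, M+4 0.2909, M+6 0.0943, M+8 0.0115; the largest is M+2.
P(M+2) = C(4,1) × 0.67270^3 × 0.32730^1 = 4 × 0.30441376 × 0.3273 = 0.398538 (base)
P(M+4) = C(4,2) × 0.67270^2 × 0.32730^2 = 6 × 0.45252529 × 0.10712529 = 0.290861
Relative intensity = 0.290861 / 0.398538 × 100 = 72.98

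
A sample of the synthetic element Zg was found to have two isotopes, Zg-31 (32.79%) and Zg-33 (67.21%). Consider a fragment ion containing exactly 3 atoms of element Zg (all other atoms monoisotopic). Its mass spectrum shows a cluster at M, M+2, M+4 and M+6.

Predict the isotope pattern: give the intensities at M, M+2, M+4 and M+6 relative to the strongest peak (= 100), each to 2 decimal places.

7.93 : 48.79 : 100.00 : 68.32

Expanding (0.3279 + 0.6721)^3:
P(M) = 0.3279^3 = 0.035255
P(M+2) = 3 × 0.3279^2 × 0.6721^1 = 0.216789
P(M+4) = 3 × 0.3279^1 × 0.6721^2 = 0.444355
P(M+6) = 0.6721^3 = 0.303600
The M+4 peak is largest (0.444355); scaling to 100 gives 7.93 : 48.79 : 100.00 : 68.32.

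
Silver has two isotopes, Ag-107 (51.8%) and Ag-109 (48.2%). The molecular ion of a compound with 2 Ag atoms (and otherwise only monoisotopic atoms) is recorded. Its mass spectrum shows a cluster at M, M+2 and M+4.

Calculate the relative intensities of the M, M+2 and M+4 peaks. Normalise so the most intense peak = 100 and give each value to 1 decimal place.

The 2 Ag atoms are independent, so intensities follow the terms of (0.518 + 0.482)^2.
P(M) = 0.518^2 = 0.268324
P(M+2) = 2 × 0.518^1 × 0.482^1 = 0.499352
P(M+4) = 0.482^2 = 0.232324
The M+2 peak is largest (0.499352); scaling to 100 gives 53.7 : 100.0 : 46.5.

53.7 : 100.0 : 46.5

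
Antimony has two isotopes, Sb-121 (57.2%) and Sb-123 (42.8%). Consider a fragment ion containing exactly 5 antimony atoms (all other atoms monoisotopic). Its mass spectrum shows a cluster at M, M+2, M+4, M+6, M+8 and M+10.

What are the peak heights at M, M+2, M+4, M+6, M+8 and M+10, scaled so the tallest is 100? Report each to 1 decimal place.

Expanding (0.572 + 0.428)^5:
P(M) = 0.572^5 = 0.061232
P(M+2) = 5 × 0.572^4 × 0.428^1 = 0.229086
P(M+4) = 10 × 0.572^3 × 0.428^2 = 0.342827
P(M+6) = 10 × 0.572^2 × 0.428^3 = 0.256521
P(M+8) = 5 × 0.572^1 × 0.428^4 = 0.095971
P(M+10) = 0.428^5 = 0.014362
The M+4 peak is largest (0.342827); scaling to 100 gives 17.9 : 66.8 : 100.0 : 74.8 : 28.0 : 4.2.

17.9 : 66.8 : 100.0 : 74.8 : 28.0 : 4.2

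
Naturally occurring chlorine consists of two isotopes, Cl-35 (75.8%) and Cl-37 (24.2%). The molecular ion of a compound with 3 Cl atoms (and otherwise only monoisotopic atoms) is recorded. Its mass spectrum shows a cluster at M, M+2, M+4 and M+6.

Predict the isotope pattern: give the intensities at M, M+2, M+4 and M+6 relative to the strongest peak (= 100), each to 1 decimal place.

100.0 : 95.8 : 30.6 : 3.3

Each Cl atom is independently Cl-35 (p = 0.758) or Cl-37 (q = 0.242); the cluster is the binomial expansion (p + q)^3.
P(M) = 0.758^3 = 0.435520
P(M+2) = 3 × 0.758^2 × 0.242^1 = 0.417133
P(M+4) = 3 × 0.758^1 × 0.242^2 = 0.133175
P(M+6) = 0.242^3 = 0.014172
The M peak is largest (0.435520); scaling to 100 gives 100.0 : 95.8 : 30.6 : 3.3.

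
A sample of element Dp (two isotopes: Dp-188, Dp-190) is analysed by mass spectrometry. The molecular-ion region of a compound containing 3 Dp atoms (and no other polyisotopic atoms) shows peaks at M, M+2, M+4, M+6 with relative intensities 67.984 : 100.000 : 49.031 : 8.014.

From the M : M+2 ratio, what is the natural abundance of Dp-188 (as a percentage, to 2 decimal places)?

Write p for the Dp-188 fraction. I(M+2)/I(M) = [C(3,1)·p^2·(1−p)] / p^3 = 3·(1−p)/p = 100.000/67.984 = 1.4709
(1−p)/p = 1.4709/3 = 0.4903  ⇒  p = 1/(1 + 0.4903) = 0.6710
Dp-188: 67.10%, Dp-190: 32.90%.

67.10%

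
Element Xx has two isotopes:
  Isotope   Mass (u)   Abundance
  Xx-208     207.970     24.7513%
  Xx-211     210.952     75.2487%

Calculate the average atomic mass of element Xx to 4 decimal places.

Weight each isotope mass by its fractional abundance: 0.247513 × 207.970 + 0.752487 × 210.952
= 51.47528 + 158.73864 = 210.21392 u

210.2139 u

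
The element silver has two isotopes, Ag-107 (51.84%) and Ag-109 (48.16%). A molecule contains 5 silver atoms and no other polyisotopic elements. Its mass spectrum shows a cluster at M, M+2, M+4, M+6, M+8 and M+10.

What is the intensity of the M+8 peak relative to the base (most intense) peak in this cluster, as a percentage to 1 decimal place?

43.2%

(0.5184 + 0.4816)^5 gives M 0.0374, M+2 0.1739, M+4 0.3231, M+6 0.3002, M+8 0.1394, M+10 0.0259; the largest is M+4.
P(M+4) = C(5,2) × 0.5184^3 × 0.4816^2 = 10 × 0.13931407 × 0.23193856 = 0.323123 (base)
P(M+8) = C(5,4) × 0.5184^1 × 0.4816^4 = 5 × 0.5184 × 0.0537955 = 0.139438
Relative intensity = 0.139438 / 0.323123 × 100 = 43.2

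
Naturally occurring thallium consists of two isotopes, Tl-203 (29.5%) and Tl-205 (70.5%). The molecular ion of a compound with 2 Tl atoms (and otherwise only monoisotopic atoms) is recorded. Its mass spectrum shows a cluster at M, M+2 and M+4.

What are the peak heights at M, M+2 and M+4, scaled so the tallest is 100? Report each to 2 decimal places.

Expanding (0.295 + 0.705)^2:
P(M) = 0.295^2 = 0.087025
P(M+2) = 2 × 0.295^1 × 0.705^1 = 0.415950
P(M+4) = 0.705^2 = 0.497025
The M+4 peak is largest (0.497025); scaling to 100 gives 17.51 : 83.69 : 100.00.

17.51 : 83.69 : 100.00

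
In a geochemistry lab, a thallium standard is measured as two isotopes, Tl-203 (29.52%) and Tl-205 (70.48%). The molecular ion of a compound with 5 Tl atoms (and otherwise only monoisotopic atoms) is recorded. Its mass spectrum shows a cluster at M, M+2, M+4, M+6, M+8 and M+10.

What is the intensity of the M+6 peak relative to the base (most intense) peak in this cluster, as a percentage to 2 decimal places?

83.77%

Term probabilities: M 0.0022, M+2 0.0268, M+4 0.1278, M+6 0.3051, M+8 0.3642, M+10 0.1739. Base peak = M+8.
P(M+8) = C(5,4) × 0.2952^1 × 0.7048^4 = 5 × 0.2952 × 0.24675365 = 0.364208 (base)
P(M+6) = C(5,3) × 0.2952^2 × 0.7048^3 = 10 × 0.08714304 × 0.35010449 = 0.305092
Relative intensity = 0.305092 / 0.364208 × 100 = 83.77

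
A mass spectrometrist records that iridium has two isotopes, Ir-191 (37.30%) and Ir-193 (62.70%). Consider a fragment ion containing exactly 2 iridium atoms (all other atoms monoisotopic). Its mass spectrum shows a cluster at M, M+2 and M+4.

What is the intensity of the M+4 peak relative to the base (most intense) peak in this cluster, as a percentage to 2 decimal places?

84.05%

Term probabilities: M 0.1391, M+2 0.4677, M+4 0.3931. Base peak = M+2.
P(M+2) = C(2,1) × 0.3730^1 × 0.6270^1 = 2 × 0.3730 × 0.6270 = 0.467742 (base)
P(M+4) = C(2,2) × 0.3730^0 × 0.6270^2 = 1 × 1.0000 × 0.393129 = 0.393129
Relative intensity = 0.393129 / 0.467742 × 100 = 84.05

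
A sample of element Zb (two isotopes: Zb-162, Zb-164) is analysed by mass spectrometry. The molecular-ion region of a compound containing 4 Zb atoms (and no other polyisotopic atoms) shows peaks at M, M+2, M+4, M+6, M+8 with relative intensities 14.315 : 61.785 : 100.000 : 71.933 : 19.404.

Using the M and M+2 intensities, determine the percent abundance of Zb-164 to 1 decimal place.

51.9%

Write p for the Zb-162 fraction. I(M+2)/I(M) = [C(4,1)·p^3·(1−p)] / p^4 = 4·(1−p)/p = 61.785/14.315 = 4.3161
(1−p)/p = 4.3161/4 = 1.0790  ⇒  p = 1/(1 + 1.0790) = 0.4810
Zb-162: 48.1%, Zb-164: 51.9%.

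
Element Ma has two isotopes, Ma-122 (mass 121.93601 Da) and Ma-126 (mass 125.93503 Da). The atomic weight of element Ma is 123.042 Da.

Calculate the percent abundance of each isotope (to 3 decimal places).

Ma-122: 72.343%, Ma-126: 27.657%

With x = fraction of Ma-122 (so Ma-126 is 1 − x):
121.93601·x + 125.93503·(1 − x) = 123.042
(121.93601 − 125.93503)·x = 123.042 − 125.93503
x = -2.89303 / -3.99902 = 0.72343 → 72.343% Ma-122, 27.657% Ma-126.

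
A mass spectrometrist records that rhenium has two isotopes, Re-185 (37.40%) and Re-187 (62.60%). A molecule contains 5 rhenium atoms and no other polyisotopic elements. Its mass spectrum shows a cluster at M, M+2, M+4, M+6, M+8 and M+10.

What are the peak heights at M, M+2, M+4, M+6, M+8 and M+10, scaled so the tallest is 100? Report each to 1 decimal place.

2.1 : 17.8 : 59.7 : 100.0 : 83.7 : 28.0

Each Re atom is independently Re-185 (p = 0.3740) or Re-187 (q = 0.6260); the cluster is the binomial expansion (p + q)^5.
P(M) = 0.3740^5 = 0.007317
P(M+2) = 5 × 0.3740^4 × 0.6260^1 = 0.061239
P(M+4) = 10 × 0.3740^3 × 0.6260^2 = 0.205005
P(M+6) = 10 × 0.3740^2 × 0.6260^3 = 0.343136
P(M+8) = 5 × 0.3740^1 × 0.6260^4 = 0.287170
P(M+10) = 0.6260^5 = 0.096133
The M+6 peak is largest (0.343136); scaling to 100 gives 2.1 : 17.8 : 59.7 : 100.0 : 83.7 : 28.0.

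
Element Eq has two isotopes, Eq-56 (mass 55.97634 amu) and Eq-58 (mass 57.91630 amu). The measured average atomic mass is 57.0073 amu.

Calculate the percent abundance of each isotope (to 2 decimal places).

With x = fraction of Eq-56 (so Eq-58 is 1 − x):
55.97634·x + 57.91630·(1 − x) = 57.0073
(55.97634 − 57.91630)·x = 57.0073 − 57.91630
x = -0.90900 / -1.93996 = 0.46857 → 46.86% Eq-56, 53.14% Eq-58.

Eq-56: 46.86%, Eq-58: 53.14%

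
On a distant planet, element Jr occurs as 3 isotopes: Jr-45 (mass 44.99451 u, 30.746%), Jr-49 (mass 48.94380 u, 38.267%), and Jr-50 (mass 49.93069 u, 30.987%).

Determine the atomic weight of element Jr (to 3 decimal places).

Weight each isotope mass by its fractional abundance: 0.30746 × 44.99451 + 0.38267 × 48.94380 + 0.30987 × 49.93069
= 13.834012 + 18.729324 + 15.472023 = 48.035359 u

48.035 u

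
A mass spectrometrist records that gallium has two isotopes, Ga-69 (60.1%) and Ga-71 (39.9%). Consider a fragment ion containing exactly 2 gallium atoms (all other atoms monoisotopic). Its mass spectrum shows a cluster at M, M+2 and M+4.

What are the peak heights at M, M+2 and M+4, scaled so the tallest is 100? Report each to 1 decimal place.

Expanding (0.601 + 0.399)^2:
P(M) = 0.601^2 = 0.361201
P(M+2) = 2 × 0.601^1 × 0.399^1 = 0.479598
P(M+4) = 0.399^2 = 0.159201
The M+2 peak is largest (0.479598); scaling to 100 gives 75.3 : 100.0 : 33.2.

75.3 : 100.0 : 33.2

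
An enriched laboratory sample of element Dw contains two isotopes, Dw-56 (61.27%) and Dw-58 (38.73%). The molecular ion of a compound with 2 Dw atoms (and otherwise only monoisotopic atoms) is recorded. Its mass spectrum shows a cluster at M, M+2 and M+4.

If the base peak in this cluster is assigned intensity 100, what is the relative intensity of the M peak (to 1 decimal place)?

Term probabilities: M 0.3754, M+2 0.4746, M+4 0.1500. Base peak = M+2.
P(M+2) = C(2,1) × 0.6127^1 × 0.3873^1 = 2 × 0.6127 × 0.3873 = 0.474597 (base)
P(M) = C(2,0) × 0.6127^2 × 0.3873^0 = 1 × 0.37540129 × 1.0000 = 0.375401
Relative intensity = 0.375401 / 0.474597 × 100 = 79.1

79.1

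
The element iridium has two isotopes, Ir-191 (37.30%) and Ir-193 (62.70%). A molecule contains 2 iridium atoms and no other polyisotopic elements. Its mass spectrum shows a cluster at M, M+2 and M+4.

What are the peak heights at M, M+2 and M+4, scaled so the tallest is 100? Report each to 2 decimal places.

Each Ir atom is independently Ir-191 (p = 0.3730) or Ir-193 (q = 0.6270); the cluster is the binomial expansion (p + q)^2.
P(M) = 0.3730^2 = 0.139129
P(M+2) = 2 × 0.3730^1 × 0.6270^1 = 0.467742
P(M+4) = 0.6270^2 = 0.393129
The M+2 peak is largest (0.467742); scaling to 100 gives 29.74 : 100.00 : 84.05.

29.74 : 100.00 : 84.05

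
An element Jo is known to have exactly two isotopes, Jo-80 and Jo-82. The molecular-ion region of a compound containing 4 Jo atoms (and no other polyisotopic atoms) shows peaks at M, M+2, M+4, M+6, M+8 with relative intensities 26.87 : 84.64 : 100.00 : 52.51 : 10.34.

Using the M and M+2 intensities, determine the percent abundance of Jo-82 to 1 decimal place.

Let p = fractional abundance of Jo-80. I(M+2)/I(M) = [C(4,1)·p^3·(1−p)] / p^4 = 4·(1−p)/p = 84.64/26.87 = 3.1500
(1−p)/p = 3.1500/4 = 0.7875  ⇒  p = 1/(1 + 0.7875) = 0.5594
Jo-80: 55.9%, Jo-82: 44.1%.

44.1%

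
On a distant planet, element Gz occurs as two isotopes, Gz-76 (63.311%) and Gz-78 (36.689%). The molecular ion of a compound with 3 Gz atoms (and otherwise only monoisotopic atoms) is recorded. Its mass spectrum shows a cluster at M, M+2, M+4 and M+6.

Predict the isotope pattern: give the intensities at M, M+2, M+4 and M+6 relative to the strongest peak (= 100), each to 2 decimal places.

57.52 : 100.00 : 57.95 : 11.19

The 3 Gz atoms are independent, so intensities follow the terms of (0.63311 + 0.36689)^3.
P(M) = 0.63311^3 = 0.253768
P(M+2) = 3 × 0.63311^2 × 0.36689^1 = 0.441180
P(M+4) = 3 × 0.63311^1 × 0.36689^2 = 0.255666
P(M+6) = 0.36689^3 = 0.049386
The M+2 peak is largest (0.441180); scaling to 100 gives 57.52 : 100.00 : 57.95 : 11.19.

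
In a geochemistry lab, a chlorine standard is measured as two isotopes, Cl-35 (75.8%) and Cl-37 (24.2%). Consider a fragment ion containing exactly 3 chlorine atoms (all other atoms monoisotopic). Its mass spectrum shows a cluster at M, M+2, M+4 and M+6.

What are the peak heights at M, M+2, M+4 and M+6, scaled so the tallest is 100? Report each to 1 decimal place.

100.0 : 95.8 : 30.6 : 3.3

Expanding (0.758 + 0.242)^3:
P(M) = 0.758^3 = 0.435520
P(M+2) = 3 × 0.758^2 × 0.242^1 = 0.417133
P(M+4) = 3 × 0.758^1 × 0.242^2 = 0.133175
P(M+6) = 0.242^3 = 0.014172
The M peak is largest (0.435520); scaling to 100 gives 100.0 : 95.8 : 30.6 : 3.3.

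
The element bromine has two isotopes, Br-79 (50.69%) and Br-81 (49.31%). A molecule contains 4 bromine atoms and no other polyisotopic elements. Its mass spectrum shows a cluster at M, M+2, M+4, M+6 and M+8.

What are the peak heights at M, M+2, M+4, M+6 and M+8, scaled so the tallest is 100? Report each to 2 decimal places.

Each Br atom is independently Br-79 (p = 0.5069) or Br-81 (q = 0.4931); the cluster is the binomial expansion (p + q)^4.
P(M) = 0.5069^4 = 0.066022
P(M+2) = 4 × 0.5069^3 × 0.4931^1 = 0.256899
P(M+4) = 6 × 0.5069^2 × 0.4931^2 = 0.374857
P(M+6) = 4 × 0.5069^1 × 0.4931^3 = 0.243101
P(M+8) = 0.4931^4 = 0.059121
The M+4 peak is largest (0.374857); scaling to 100 gives 17.61 : 68.53 : 100.00 : 64.85 : 15.77.

17.61 : 68.53 : 100.00 : 64.85 : 15.77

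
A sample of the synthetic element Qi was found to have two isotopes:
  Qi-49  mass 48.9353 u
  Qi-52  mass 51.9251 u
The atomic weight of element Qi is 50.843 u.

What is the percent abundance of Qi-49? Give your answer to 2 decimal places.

Writing the weighted mean with unknown fraction x of Qi-49:
48.9353·x + 51.9251·(1 − x) = 50.843
(48.9353 − 51.9251)·x = 50.843 − 51.9251
x = -1.0821 / -2.9898 = 0.36193 → 36.19% Qi-49, 63.81% Qi-52.

36.19%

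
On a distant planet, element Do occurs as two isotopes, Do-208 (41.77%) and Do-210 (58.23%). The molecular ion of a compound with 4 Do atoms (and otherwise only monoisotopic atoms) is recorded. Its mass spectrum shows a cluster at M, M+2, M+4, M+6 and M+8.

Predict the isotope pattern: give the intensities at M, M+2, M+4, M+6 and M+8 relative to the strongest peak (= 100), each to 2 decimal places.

8.58 : 47.82 : 100.00 : 92.94 : 32.39

The 4 Do atoms are independent, so intensities follow the terms of (0.4177 + 0.5823)^4.
P(M) = 0.4177^4 = 0.030441
P(M+2) = 4 × 0.4177^3 × 0.5823^1 = 0.169746
P(M+4) = 6 × 0.4177^2 × 0.5823^2 = 0.354955
P(M+6) = 4 × 0.4177^1 × 0.5823^3 = 0.329887
P(M+8) = 0.5823^4 = 0.114971
The M+4 peak is largest (0.354955); scaling to 100 gives 8.58 : 47.82 : 100.00 : 92.94 : 32.39.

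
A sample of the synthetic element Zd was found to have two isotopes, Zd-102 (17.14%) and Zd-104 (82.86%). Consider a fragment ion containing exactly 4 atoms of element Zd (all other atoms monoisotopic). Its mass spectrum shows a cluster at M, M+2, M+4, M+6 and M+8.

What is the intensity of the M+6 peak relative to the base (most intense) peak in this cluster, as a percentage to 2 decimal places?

(0.1714 + 0.8286)^4 gives M 0.0009, M+2 0.0167, M+4 0.1210, M+6 0.3900, M+8 0.4714; the largest is M+8.
P(M+8) = C(4,4) × 0.1714^0 × 0.8286^4 = 1 × 1.0000 × 0.4713893 = 0.471389 (base)
P(M+6) = C(4,3) × 0.1714^1 × 0.8286^3 = 4 × 0.1714 × 0.5688985 = 0.390037
Relative intensity = 0.390037 / 0.471389 × 100 = 82.74

82.74%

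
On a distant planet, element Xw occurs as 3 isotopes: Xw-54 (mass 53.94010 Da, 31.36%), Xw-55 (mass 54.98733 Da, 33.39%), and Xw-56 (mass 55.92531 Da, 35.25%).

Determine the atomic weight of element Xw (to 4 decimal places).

Average mass = Σ (abundance × isotope mass) = 0.3136 × 53.94010 + 0.3339 × 54.98733 + 0.3525 × 55.92531
= 16.915615 + 18.360269 + 19.713672 = 54.989556 Da

54.9896 Da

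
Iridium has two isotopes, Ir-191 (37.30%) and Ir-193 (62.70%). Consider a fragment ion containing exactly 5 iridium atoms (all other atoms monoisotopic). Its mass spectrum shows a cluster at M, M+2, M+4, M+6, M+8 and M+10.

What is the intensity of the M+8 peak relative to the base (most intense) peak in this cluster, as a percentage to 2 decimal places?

84.05%

(0.3730 + 0.6270)^5 gives M 0.0072, M+2 0.0607, M+4 0.2040, M+6 0.3429, M+8 0.2882, M+10 0.0969; the largest is M+6.
P(M+6) = C(5,3) × 0.3730^2 × 0.6270^3 = 10 × 0.139129 × 0.24649188 = 0.342942 (base)
P(M+8) = C(5,4) × 0.3730^1 × 0.6270^4 = 5 × 0.3730 × 0.15455041 = 0.288237
Relative intensity = 0.288237 / 0.342942 × 100 = 84.05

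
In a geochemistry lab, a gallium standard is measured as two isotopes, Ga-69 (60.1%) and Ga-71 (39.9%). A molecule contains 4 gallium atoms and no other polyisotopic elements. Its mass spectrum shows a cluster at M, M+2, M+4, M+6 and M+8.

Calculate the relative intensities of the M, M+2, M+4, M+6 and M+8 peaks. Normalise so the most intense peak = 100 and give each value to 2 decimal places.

37.66 : 100.00 : 99.58 : 44.08 : 7.32

Each Ga atom is independently Ga-69 (p = 0.601) or Ga-71 (q = 0.399); the cluster is the binomial expansion (p + q)^4.
P(M) = 0.601^4 = 0.130466
P(M+2) = 4 × 0.601^3 × 0.399^1 = 0.346463
P(M+4) = 6 × 0.601^2 × 0.399^2 = 0.345021
P(M+6) = 4 × 0.601^1 × 0.399^3 = 0.152705
P(M+8) = 0.399^4 = 0.025345
The M+2 peak is largest (0.346463); scaling to 100 gives 37.66 : 100.00 : 99.58 : 44.08 : 7.32.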